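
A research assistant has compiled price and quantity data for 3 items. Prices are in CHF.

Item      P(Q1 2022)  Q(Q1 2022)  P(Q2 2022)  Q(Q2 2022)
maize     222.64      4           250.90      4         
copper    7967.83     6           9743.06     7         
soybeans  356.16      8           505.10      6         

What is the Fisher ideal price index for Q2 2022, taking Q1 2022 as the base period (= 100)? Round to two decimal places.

Laspeyres component (base-period weights):
ΣP(Q2 2022)Q(Q1 2022) = 250.90×4 + 9743.06×6 + 505.10×8 = 1003.6 + 58458.36 + 4040.8 = 63502.76
ΣP(Q1 2022)Q(Q1 2022) = 222.64×4 + 7967.83×6 + 356.16×8 = 890.56 + 47806.98 + 2849.28 = 51546.82
L = 63502.76 / 51546.82 × 100 = 123.1943
Paasche component (current-period weights):
ΣP(Q2 2022)Q(Q2 2022) = 250.90×4 + 9743.06×7 + 505.10×6 = 1003.6 + 68201.42 + 3030.6 = 72235.62
ΣP(Q1 2022)Q(Q2 2022) = 222.64×4 + 7967.83×7 + 356.16×6 = 890.56 + 55774.81 + 2136.96 = 58802.33
P = 72235.62 / 58802.33 × 100 = 122.8448
Fisher = √(L × P) = √(123.1943 × 122.8448) = 123.0195

123.02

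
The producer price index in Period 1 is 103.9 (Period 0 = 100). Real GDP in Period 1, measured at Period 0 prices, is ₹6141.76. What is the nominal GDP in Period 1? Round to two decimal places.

Nominal = Real × (Index/100) = 6141.76 × (103.9/100)
        = 6141.76 × 1.039 = 6381.2886

6381.29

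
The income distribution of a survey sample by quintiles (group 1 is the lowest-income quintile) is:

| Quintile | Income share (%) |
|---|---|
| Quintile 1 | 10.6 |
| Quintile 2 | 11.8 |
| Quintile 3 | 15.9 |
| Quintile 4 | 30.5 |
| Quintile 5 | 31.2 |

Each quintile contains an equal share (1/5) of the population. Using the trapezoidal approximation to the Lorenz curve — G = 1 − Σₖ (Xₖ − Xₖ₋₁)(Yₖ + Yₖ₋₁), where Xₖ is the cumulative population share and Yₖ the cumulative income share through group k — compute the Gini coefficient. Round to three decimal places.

0.240

Cumulative income shares Yₖ: 0.1060, 0.2240, 0.3830, 0.6880, 1.0000
Σ (Xₖ−Xₖ₋₁)(Yₖ+Yₖ₋₁) = (1/5)(0.1060+0.0000) + (1/5)(0.2240+0.1060) + (1/5)(0.3830+0.2240) + (1/5)(0.6880+0.3830) + (1/5)(1.0000+0.6880)
  = 0.0212 + 0.0660 + 0.1214 + 0.2142 + 0.3376 = 0.7604
G = 1 − 0.7604 = 0.2396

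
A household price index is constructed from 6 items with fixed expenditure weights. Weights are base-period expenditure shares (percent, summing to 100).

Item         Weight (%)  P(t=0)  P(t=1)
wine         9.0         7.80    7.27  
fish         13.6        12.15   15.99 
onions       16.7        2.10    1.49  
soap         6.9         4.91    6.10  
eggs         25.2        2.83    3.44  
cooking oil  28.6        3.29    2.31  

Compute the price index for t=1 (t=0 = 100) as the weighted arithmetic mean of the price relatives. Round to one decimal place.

wine: 9.0 × (7.27/7.80) = 9.0 × 0.932051 = 8.3885
fish: 13.6 × (15.99/12.15) = 13.6 × 1.316049 = 17.8983
onions: 16.7 × (1.49/2.10) = 16.7 × 0.709524 = 11.8490
soap: 6.9 × (6.10/4.91) = 6.9 × 1.242363 = 8.5723
eggs: 25.2 × (3.44/2.83) = 25.2 × 1.215548 = 30.6318
cooking oil: 28.6 × (2.31/3.29) = 28.6 × 0.702128 = 20.0809
Index = Σ wᵢ·(p₁ᵢ/p₀ᵢ) = 8.3885 + 17.8983 + 11.8490 + 8.5723 + 30.6318 + 20.0809 = 97.4207

97.4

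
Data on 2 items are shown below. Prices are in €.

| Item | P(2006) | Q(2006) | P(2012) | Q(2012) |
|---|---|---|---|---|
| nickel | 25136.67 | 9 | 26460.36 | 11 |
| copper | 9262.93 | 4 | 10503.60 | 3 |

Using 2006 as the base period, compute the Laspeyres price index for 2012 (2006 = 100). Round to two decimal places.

Laspeyres price index uses base-period quantities as weights.
ΣP(2012)·Q(2006) = 26460.36×9 + 10503.60×4 = 238143.24 + 42014.4 = 280157.64
ΣP(2006)·Q(2006) = 25136.67×9 + 9262.93×4 = 226230.03 + 37051.72 = 263281.75
Index = 280157.64 / 263281.75 × 100 = 106.4098

106.41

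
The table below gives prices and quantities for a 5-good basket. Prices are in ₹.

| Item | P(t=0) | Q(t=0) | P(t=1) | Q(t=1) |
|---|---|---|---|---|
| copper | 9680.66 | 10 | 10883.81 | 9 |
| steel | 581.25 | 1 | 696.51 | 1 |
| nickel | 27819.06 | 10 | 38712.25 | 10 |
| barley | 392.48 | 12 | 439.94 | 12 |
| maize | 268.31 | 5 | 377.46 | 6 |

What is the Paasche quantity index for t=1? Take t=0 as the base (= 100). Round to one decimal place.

Paasche quantity index uses current-period prices as weights.
ΣP(t=1)·Q(t=1) = 10883.81×9 + 696.51×1 + 38712.25×10 + 439.94×12 + 377.46×6 = 97954.29 + 696.51 + 387122.5 + 5279.28 + 2264.76 = 493317.34
ΣP(t=1)·Q(t=0) = 10883.81×10 + 696.51×1 + 38712.25×10 + 439.94×12 + 377.46×5 = 108838.1 + 696.51 + 387122.5 + 5279.28 + 1887.3 = 503823.69
Index = 493317.34 / 503823.69 × 100 = 97.9147

97.9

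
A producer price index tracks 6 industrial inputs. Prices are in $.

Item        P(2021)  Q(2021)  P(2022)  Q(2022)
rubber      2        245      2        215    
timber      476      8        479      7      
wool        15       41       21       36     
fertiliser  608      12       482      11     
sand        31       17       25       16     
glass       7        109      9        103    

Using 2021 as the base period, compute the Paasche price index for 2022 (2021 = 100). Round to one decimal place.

91.5

Paasche price index uses current-period quantities as weights.
ΣP(2022)·Q(2022) = 2×215 + 479×7 + 21×36 + 482×11 + 25×16 + 9×103 = 430 + 3353 + 756 + 5302 + 400 + 927 = 11168
ΣP(2021)·Q(2022) = 2×215 + 476×7 + 15×36 + 608×11 + 31×16 + 7×103 = 430 + 3332 + 540 + 6688 + 496 + 721 = 12207
Index = 11168 / 12207 × 100 = 91.4885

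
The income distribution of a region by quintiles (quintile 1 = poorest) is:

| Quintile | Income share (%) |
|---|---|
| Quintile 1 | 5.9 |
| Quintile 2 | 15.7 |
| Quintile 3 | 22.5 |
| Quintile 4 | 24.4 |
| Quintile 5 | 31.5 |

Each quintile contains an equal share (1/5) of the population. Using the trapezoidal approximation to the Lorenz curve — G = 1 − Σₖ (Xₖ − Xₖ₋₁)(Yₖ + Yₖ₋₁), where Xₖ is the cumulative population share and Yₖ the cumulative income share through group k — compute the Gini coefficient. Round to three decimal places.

0.240

Cumulative income shares Yₖ: 0.0590, 0.2160, 0.4410, 0.6850, 1.0000
Σ (Xₖ−Xₖ₋₁)(Yₖ+Yₖ₋₁) = (1/5)(0.0590+0.0000) + (1/5)(0.2160+0.0590) + (1/5)(0.4410+0.2160) + (1/5)(0.6850+0.4410) + (1/5)(1.0000+0.6850)
  = 0.0118 + 0.0550 + 0.1314 + 0.2252 + 0.3370 = 0.7604
G = 1 − 0.7604 = 0.2396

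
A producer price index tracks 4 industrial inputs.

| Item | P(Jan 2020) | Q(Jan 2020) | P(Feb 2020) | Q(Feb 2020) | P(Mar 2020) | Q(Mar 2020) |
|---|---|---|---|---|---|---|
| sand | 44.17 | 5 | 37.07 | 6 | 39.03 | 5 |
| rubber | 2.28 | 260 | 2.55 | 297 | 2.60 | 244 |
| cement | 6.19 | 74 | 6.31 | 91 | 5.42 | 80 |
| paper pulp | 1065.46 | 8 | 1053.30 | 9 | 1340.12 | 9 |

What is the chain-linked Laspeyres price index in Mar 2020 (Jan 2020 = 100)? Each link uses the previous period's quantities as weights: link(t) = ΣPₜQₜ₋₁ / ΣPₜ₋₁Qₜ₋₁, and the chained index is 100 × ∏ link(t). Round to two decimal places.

122.23

Link Jan 2020→Feb 2020:
ΣP(Feb 2020)Q(Jan 2020) = 37.07×5 + 2.55×260 + 6.31×74 + 1053.30×8 = 185.35 + 663 + 466.94 + 8426.4 = 9741.69
ΣP(Jan 2020)Q(Jan 2020) = 44.17×5 + 2.28×260 + 6.19×74 + 1065.46×8 = 220.85 + 592.8 + 458.06 + 8523.68 = 9795.39
link = 9741.69/9795.39 = 0.994518
Link Feb 2020→Mar 2020:
ΣP(Mar 2020)Q(Feb 2020) = 39.03×6 + 2.60×297 + 5.42×91 + 1340.12×9 = 234.18 + 772.2 + 493.22 + 12061.08 = 13560.68
ΣP(Feb 2020)Q(Feb 2020) = 37.07×6 + 2.55×297 + 6.31×91 + 1053.30×9 = 222.42 + 757.35 + 574.21 + 9479.7 = 11033.68
link = 13560.68/11033.68 = 1.229026
Chained index = 100 × 0.994518 × 1.229026 = 122.2288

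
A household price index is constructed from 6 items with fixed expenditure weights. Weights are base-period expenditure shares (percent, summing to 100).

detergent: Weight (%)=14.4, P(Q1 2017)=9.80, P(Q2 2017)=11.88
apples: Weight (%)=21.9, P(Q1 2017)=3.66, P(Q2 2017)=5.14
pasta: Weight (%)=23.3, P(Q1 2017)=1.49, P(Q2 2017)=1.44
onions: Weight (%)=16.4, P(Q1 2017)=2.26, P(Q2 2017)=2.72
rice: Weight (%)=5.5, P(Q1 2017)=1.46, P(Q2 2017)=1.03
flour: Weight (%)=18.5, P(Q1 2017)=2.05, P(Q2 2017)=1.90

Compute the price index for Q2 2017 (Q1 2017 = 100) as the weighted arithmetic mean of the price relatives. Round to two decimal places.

111.49

detergent: 14.4 × (11.88/9.80) = 14.4 × 1.212245 = 17.4563
apples: 21.9 × (5.14/3.66) = 21.9 × 1.404372 = 30.7557
pasta: 23.3 × (1.44/1.49) = 23.3 × 0.966443 = 22.5181
onions: 16.4 × (2.72/2.26) = 16.4 × 1.203540 = 19.7381
rice: 5.5 × (1.03/1.46) = 5.5 × 0.705479 = 3.8801
flour: 18.5 × (1.90/2.05) = 18.5 × 0.926829 = 17.1463
Index = Σ wᵢ·(p₁ᵢ/p₀ᵢ) = 17.4563 + 30.7557 + 22.5181 + 19.7381 + 3.8801 + 17.1463 = 111.4947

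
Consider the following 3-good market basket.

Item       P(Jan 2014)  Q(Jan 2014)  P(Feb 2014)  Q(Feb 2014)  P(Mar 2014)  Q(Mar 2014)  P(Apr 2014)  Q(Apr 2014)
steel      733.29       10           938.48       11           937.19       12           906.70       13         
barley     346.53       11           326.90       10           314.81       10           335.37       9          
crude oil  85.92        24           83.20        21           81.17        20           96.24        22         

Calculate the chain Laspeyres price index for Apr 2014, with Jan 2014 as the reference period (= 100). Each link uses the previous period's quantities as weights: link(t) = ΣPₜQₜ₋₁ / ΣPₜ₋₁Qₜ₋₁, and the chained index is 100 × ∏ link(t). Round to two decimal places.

Link Jan 2014→Feb 2014:
ΣP(Feb 2014)Q(Jan 2014) = 938.48×10 + 326.90×11 + 83.20×24 = 9384.8 + 3595.9 + 1996.8 = 14977.5
ΣP(Jan 2014)Q(Jan 2014) = 733.29×10 + 346.53×11 + 85.92×24 = 7332.9 + 3811.83 + 2062.08 = 13206.81
link = 14977.5/13206.81 = 1.134074
Link Feb 2014→Mar 2014:
ΣP(Mar 2014)Q(Feb 2014) = 937.19×11 + 314.81×10 + 81.17×21 = 10309.09 + 3148.1 + 1704.57 = 15161.76
ΣP(Feb 2014)Q(Feb 2014) = 938.48×11 + 326.90×10 + 83.20×21 = 10323.28 + 3269 + 1747.2 = 15339.48
link = 15161.76/15339.48 = 0.988414
Link Mar 2014→Apr 2014:
ΣP(Apr 2014)Q(Mar 2014) = 906.70×12 + 335.37×10 + 96.24×20 = 10880.4 + 3353.7 + 1924.8 = 16158.9
ΣP(Mar 2014)Q(Mar 2014) = 937.19×12 + 314.81×10 + 81.17×20 = 11246.28 + 3148.1 + 1623.4 = 16017.78
link = 16158.9/16017.78 = 1.008810
Chained index = 100 × 1.134074 × 0.988414 × 1.008810 = 113.0811

113.08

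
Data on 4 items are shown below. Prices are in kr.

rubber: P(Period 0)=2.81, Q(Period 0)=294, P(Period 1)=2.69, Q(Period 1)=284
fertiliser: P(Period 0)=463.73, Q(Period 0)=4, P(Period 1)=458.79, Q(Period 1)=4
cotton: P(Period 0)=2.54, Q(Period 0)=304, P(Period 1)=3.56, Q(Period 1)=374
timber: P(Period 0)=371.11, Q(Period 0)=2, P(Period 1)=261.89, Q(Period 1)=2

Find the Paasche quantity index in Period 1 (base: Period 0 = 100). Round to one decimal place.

105.3

Paasche quantity index uses current-period prices as weights.
ΣP(Period 1)·Q(Period 1) = 2.69×284 + 458.79×4 + 3.56×374 + 261.89×2 = 763.96 + 1835.16 + 1331.44 + 523.78 = 4454.34
ΣP(Period 1)·Q(Period 0) = 2.69×294 + 458.79×4 + 3.56×304 + 261.89×2 = 790.86 + 1835.16 + 1082.24 + 523.78 = 4232.04
Index = 4454.34 / 4232.04 × 100 = 105.2528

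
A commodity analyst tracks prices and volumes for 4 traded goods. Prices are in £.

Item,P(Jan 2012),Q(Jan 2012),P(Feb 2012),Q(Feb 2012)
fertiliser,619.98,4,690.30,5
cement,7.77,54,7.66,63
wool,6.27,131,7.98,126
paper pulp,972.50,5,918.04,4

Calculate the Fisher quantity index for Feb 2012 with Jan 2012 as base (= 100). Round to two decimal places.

97.04

Laspeyres component (base-period weights):
ΣP(Jan 2012)Q(Feb 2012) = 619.98×5 + 7.77×63 + 6.27×126 + 972.50×4 = 3099.9 + 489.51 + 790.02 + 3890 = 8269.43
ΣP(Jan 2012)Q(Jan 2012) = 619.98×4 + 7.77×54 + 6.27×131 + 972.50×5 = 2479.92 + 419.58 + 821.37 + 4862.5 = 8583.37
L = 8269.43 / 8583.37 × 100 = 96.3425
Paasche component (current-period weights):
ΣP(Feb 2012)Q(Feb 2012) = 690.30×5 + 7.66×63 + 7.98×126 + 918.04×4 = 3451.5 + 482.58 + 1005.48 + 3672.16 = 8611.72
ΣP(Feb 2012)Q(Jan 2012) = 690.30×4 + 7.66×54 + 7.98×131 + 918.04×5 = 2761.2 + 413.64 + 1045.38 + 4590.2 = 8810.42
P = 8611.72 / 8810.42 × 100 = 97.7447
Fisher = √(L × P) = √(96.3425 × 97.7447) = 97.0411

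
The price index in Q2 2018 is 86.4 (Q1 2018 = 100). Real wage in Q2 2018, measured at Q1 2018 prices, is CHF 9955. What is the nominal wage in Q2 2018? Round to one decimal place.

8601.1

Nominal = Real × (Index/100) = 9955 × (86.4/100)
        = 9955 × 0.864 = 8601.1200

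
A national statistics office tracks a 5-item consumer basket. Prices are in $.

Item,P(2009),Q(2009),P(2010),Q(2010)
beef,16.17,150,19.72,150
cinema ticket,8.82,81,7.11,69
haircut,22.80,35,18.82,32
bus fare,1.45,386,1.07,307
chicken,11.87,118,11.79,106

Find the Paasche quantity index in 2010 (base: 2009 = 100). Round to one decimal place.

Paasche quantity index uses current-period prices as weights.
ΣP(2010)·Q(2010) = 19.72×150 + 7.11×69 + 18.82×32 + 1.07×307 + 11.79×106 = 2958 + 490.59 + 602.24 + 328.49 + 1249.74 = 5629.06
ΣP(2010)·Q(2009) = 19.72×150 + 7.11×81 + 18.82×35 + 1.07×386 + 11.79×118 = 2958 + 575.91 + 658.7 + 413.02 + 1391.22 = 5996.85
Index = 5629.06 / 5996.85 × 100 = 93.8669

93.9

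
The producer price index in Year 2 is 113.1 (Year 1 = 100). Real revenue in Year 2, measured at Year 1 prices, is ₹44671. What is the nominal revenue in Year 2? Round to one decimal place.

50522.9

Nominal = Real × (Index/100) = 44671 × (113.1/100)
        = 44671 × 1.131 = 50522.9010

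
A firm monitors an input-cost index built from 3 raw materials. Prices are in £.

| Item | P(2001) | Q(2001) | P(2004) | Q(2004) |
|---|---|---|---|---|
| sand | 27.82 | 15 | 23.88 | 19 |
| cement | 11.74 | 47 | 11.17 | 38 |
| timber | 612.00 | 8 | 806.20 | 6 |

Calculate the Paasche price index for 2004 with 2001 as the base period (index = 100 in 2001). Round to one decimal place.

Paasche price index uses current-period quantities as weights.
ΣP(2004)·Q(2004) = 23.88×19 + 11.17×38 + 806.20×6 = 453.72 + 424.46 + 4837.2 = 5715.38
ΣP(2001)·Q(2004) = 27.82×19 + 11.74×38 + 612.00×6 = 528.58 + 446.12 + 3672 = 4646.7
Index = 5715.38 / 4646.7 × 100 = 122.9987

123.0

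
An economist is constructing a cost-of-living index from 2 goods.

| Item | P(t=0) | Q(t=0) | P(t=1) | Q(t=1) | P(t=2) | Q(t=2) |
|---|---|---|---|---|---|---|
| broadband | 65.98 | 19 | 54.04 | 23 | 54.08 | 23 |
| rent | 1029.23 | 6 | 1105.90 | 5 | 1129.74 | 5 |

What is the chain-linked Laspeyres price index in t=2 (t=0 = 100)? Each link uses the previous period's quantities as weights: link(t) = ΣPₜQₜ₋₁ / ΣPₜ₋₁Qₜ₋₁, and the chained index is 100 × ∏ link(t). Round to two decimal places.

Link t=0→t=1:
ΣP(t=1)Q(t=0) = 54.04×19 + 1105.90×6 = 1026.76 + 6635.4 = 7662.16
ΣP(t=0)Q(t=0) = 65.98×19 + 1029.23×6 = 1253.62 + 6175.38 = 7429
link = 7662.16/7429 = 1.031385
Link t=1→t=2:
ΣP(t=2)Q(t=1) = 54.08×23 + 1129.74×5 = 1243.84 + 5648.7 = 6892.54
ΣP(t=1)Q(t=1) = 54.04×23 + 1105.90×5 = 1242.92 + 5529.5 = 6772.42
link = 6892.54/6772.42 = 1.017737
Chained index = 100 × 1.031385 × 1.017737 = 104.9678

104.97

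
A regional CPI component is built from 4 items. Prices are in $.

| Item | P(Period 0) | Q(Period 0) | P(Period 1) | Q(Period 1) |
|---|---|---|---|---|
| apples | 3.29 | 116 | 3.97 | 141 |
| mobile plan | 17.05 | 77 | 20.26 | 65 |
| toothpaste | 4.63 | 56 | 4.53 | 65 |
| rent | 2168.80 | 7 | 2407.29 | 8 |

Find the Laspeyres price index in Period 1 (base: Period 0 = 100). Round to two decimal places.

111.61

Laspeyres price index uses base-period quantities as weights.
ΣP(Period 1)·Q(Period 0) = 3.97×116 + 20.26×77 + 4.53×56 + 2407.29×7 = 460.52 + 1560.02 + 253.68 + 16851.03 = 19125.25
ΣP(Period 0)·Q(Period 0) = 3.29×116 + 17.05×77 + 4.63×56 + 2168.80×7 = 381.64 + 1312.85 + 259.28 + 15181.6 = 17135.37
Index = 19125.25 / 17135.37 × 100 = 111.6127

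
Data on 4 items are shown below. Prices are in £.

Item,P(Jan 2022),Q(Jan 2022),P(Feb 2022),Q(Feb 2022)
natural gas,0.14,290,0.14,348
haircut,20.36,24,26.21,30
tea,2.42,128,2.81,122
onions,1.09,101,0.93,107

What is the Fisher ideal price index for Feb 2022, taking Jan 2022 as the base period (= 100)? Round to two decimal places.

118.79

Laspeyres component (base-period weights):
ΣP(Feb 2022)Q(Jan 2022) = 0.14×290 + 26.21×24 + 2.81×128 + 0.93×101 = 40.6 + 629.04 + 359.68 + 93.93 = 1123.25
ΣP(Jan 2022)Q(Jan 2022) = 0.14×290 + 20.36×24 + 2.42×128 + 1.09×101 = 40.6 + 488.64 + 309.76 + 110.09 = 949.09
L = 1123.25 / 949.09 × 100 = 118.3502
Paasche component (current-period weights):
ΣP(Feb 2022)Q(Feb 2022) = 0.14×348 + 26.21×30 + 2.81×122 + 0.93×107 = 48.72 + 786.3 + 342.82 + 99.51 = 1277.35
ΣP(Jan 2022)Q(Feb 2022) = 0.14×348 + 20.36×30 + 2.42×122 + 1.09×107 = 48.72 + 610.8 + 295.24 + 116.63 = 1071.39
P = 1277.35 / 1071.39 × 100 = 119.2236
Fisher = √(L × P) = √(118.3502 × 119.2236) = 118.7861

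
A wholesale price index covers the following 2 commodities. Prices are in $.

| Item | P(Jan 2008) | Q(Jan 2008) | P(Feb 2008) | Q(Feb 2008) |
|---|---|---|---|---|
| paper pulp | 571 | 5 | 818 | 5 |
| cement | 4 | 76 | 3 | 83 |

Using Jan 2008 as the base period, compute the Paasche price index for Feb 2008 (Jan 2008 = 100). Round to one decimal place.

Paasche price index uses current-period quantities as weights.
ΣP(Feb 2008)·Q(Feb 2008) = 818×5 + 3×83 = 4090 + 249 = 4339
ΣP(Jan 2008)·Q(Feb 2008) = 571×5 + 4×83 = 2855 + 332 = 3187
Index = 4339 / 3187 × 100 = 136.1468

136.1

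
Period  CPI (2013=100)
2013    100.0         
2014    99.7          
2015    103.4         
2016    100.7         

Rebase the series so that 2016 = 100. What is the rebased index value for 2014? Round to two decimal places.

99.01

Rebased(2014) = 99.7 / 100.7 × 100 = 99.0070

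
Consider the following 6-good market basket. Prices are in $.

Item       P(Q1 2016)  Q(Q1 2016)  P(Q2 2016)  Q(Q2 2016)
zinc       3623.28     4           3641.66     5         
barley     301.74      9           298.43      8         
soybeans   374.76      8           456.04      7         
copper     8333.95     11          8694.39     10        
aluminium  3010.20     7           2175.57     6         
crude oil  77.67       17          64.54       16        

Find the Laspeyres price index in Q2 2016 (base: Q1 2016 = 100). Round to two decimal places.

Laspeyres price index uses base-period quantities as weights.
ΣP(Q2 2016)·Q(Q1 2016) = 3641.66×4 + 298.43×9 + 456.04×8 + 8694.39×11 + 2175.57×7 + 64.54×17 = 14566.64 + 2685.87 + 3648.32 + 95638.29 + 15228.99 + 1097.18 = 132865.29
ΣP(Q1 2016)·Q(Q1 2016) = 3623.28×4 + 301.74×9 + 374.76×8 + 8333.95×11 + 3010.20×7 + 77.67×17 = 14493.12 + 2715.66 + 2998.08 + 91673.45 + 21071.4 + 1320.39 = 134272.1
Index = 132865.29 / 134272.1 × 100 = 98.9523

98.95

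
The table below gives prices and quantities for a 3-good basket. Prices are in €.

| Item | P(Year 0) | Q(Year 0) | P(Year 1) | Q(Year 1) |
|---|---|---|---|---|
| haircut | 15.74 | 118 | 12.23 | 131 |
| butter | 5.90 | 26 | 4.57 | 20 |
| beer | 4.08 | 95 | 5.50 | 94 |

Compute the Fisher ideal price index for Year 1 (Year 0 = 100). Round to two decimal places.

86.57

Laspeyres component (base-period weights):
ΣP(Year 1)Q(Year 0) = 12.23×118 + 4.57×26 + 5.50×95 = 1443.14 + 118.82 + 522.5 = 2084.46
ΣP(Year 0)Q(Year 0) = 15.74×118 + 5.90×26 + 4.08×95 = 1857.32 + 153.4 + 387.6 = 2398.32
L = 2084.46 / 2398.32 × 100 = 86.9133
Paasche component (current-period weights):
ΣP(Year 1)Q(Year 1) = 12.23×131 + 4.57×20 + 5.50×94 = 1602.13 + 91.4 + 517 = 2210.53
ΣP(Year 0)Q(Year 1) = 15.74×131 + 5.90×20 + 4.08×94 = 2061.94 + 118 + 383.52 = 2563.46
P = 2210.53 / 2563.46 × 100 = 86.2323
Fisher = √(L × P) = √(86.9133 × 86.2323) = 86.5721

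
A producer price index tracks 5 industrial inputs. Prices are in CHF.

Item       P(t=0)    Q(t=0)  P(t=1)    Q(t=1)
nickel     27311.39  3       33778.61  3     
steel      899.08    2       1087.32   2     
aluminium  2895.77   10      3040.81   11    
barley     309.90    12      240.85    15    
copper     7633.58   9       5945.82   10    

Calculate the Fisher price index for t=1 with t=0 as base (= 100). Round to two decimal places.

102.29

Laspeyres component (base-period weights):
ΣP(t=1)Q(t=0) = 33778.61×3 + 1087.32×2 + 3040.81×10 + 240.85×12 + 5945.82×9 = 101335.83 + 2174.64 + 30408.1 + 2890.2 + 53512.38 = 190321.15
ΣP(t=0)Q(t=0) = 27311.39×3 + 899.08×2 + 2895.77×10 + 309.90×12 + 7633.58×9 = 81934.17 + 1798.16 + 28957.7 + 3718.8 + 68702.22 = 185111.05
L = 190321.15 / 185111.05 × 100 = 102.8146
Paasche component (current-period weights):
ΣP(t=1)Q(t=1) = 33778.61×3 + 1087.32×2 + 3040.81×11 + 240.85×15 + 5945.82×10 = 101335.83 + 2174.64 + 33448.91 + 3612.75 + 59458.2 = 200030.33
ΣP(t=0)Q(t=1) = 27311.39×3 + 899.08×2 + 2895.77×11 + 309.90×15 + 7633.58×10 = 81934.17 + 1798.16 + 31853.47 + 4648.5 + 76335.8 = 196570.1
P = 200030.33 / 196570.1 × 100 = 101.7603
Fisher = √(L × P) = √(102.8146 × 101.7603) = 102.2861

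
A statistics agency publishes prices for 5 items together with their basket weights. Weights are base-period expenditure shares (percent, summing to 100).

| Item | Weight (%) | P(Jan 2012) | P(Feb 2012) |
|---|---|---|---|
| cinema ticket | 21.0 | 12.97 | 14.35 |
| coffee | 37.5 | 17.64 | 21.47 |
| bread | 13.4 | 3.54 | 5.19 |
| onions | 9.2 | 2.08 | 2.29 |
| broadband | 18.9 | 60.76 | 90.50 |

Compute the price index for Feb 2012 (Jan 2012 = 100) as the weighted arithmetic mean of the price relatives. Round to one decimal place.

126.8

cinema ticket: 21.0 × (14.35/12.97) = 21.0 × 1.106399 = 23.2344
coffee: 37.5 × (21.47/17.64) = 37.5 × 1.217120 = 45.6420
bread: 13.4 × (5.19/3.54) = 13.4 × 1.466102 = 19.6458
onions: 9.2 × (2.29/2.08) = 9.2 × 1.100962 = 10.1288
broadband: 18.9 × (90.50/60.76) = 18.9 × 1.489467 = 28.1509
Index = Σ wᵢ·(p₁ᵢ/p₀ᵢ) = 23.2344 + 45.6420 + 19.6458 + 10.1288 + 28.1509 = 126.8019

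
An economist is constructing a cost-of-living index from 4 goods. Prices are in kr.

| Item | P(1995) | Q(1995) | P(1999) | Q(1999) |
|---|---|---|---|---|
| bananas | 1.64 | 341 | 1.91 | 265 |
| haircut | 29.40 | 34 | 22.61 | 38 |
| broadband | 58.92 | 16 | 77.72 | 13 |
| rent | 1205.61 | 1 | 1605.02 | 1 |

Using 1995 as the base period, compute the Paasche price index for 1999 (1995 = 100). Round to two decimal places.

112.98

Paasche price index uses current-period quantities as weights.
ΣP(1999)·Q(1999) = 1.91×265 + 22.61×38 + 77.72×13 + 1605.02×1 = 506.15 + 859.18 + 1010.36 + 1605.02 = 3980.71
ΣP(1995)·Q(1999) = 1.64×265 + 29.40×38 + 58.92×13 + 1205.61×1 = 434.6 + 1117.2 + 765.96 + 1205.61 = 3523.37
Index = 3980.71 / 3523.37 × 100 = 112.9802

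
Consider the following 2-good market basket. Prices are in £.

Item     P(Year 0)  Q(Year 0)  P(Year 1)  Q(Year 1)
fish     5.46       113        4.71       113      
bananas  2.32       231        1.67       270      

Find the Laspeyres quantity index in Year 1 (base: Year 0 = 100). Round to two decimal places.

Laspeyres quantity index uses base-period prices as weights.
ΣP(Year 0)·Q(Year 1) = 5.46×113 + 2.32×270 = 616.98 + 626.4 = 1243.38
ΣP(Year 0)·Q(Year 0) = 5.46×113 + 2.32×231 = 616.98 + 535.92 = 1152.9
Index = 1243.38 / 1152.9 × 100 = 107.8480

107.85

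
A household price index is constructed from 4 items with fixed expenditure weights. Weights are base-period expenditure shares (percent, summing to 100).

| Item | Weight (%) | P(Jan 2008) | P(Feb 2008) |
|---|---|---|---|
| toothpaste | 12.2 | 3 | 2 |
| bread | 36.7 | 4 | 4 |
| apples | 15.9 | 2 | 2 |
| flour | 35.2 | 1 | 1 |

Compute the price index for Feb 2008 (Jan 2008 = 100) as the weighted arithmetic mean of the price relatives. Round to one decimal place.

95.9

toothpaste: 12.2 × (2/3) = 12.2 × 0.666667 = 8.1333
bread: 36.7 × (4/4) = 36.7 × 1.000000 = 36.7000
apples: 15.9 × (2/2) = 15.9 × 1.000000 = 15.9000
flour: 35.2 × (1/1) = 35.2 × 1.000000 = 35.2000
Index = Σ wᵢ·(p₁ᵢ/p₀ᵢ) = 8.1333 + 36.7000 + 15.9000 + 35.2000 = 95.9333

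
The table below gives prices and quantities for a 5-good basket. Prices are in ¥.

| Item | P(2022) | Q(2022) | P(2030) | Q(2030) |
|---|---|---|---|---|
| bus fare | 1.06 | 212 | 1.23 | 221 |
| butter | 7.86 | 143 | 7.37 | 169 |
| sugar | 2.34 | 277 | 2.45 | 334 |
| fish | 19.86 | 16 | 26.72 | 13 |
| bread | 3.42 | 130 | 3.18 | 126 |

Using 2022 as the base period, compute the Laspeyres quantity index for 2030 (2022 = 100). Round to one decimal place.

Laspeyres quantity index uses base-period prices as weights.
ΣP(2022)·Q(2030) = 1.06×221 + 7.86×169 + 2.34×334 + 19.86×13 + 3.42×126 = 234.26 + 1328.34 + 781.56 + 258.18 + 430.92 = 3033.26
ΣP(2022)·Q(2022) = 1.06×212 + 7.86×143 + 2.34×277 + 19.86×16 + 3.42×130 = 224.72 + 1123.98 + 648.18 + 317.76 + 444.6 = 2759.24
Index = 3033.26 / 2759.24 × 100 = 109.9310

109.9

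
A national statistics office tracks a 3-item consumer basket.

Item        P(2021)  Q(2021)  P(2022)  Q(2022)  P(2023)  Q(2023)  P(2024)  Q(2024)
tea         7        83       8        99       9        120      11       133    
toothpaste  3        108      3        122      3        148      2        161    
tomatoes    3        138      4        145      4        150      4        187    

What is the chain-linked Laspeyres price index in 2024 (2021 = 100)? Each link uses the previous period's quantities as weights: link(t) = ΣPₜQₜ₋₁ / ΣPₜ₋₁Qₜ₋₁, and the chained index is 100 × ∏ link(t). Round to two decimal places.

Link 2021→2022:
ΣP(2022)Q(2021) = 8×83 + 3×108 + 4×138 = 664 + 324 + 552 = 1540
ΣP(2021)Q(2021) = 7×83 + 3×108 + 3×138 = 581 + 324 + 414 = 1319
link = 1540/1319 = 1.167551
Link 2022→2023:
ΣP(2023)Q(2022) = 9×99 + 3×122 + 4×145 = 891 + 366 + 580 = 1837
ΣP(2022)Q(2022) = 8×99 + 3×122 + 4×145 = 792 + 366 + 580 = 1738
link = 1837/1738 = 1.056962
Link 2023→2024:
ΣP(2024)Q(2023) = 11×120 + 2×148 + 4×150 = 1320 + 296 + 600 = 2216
ΣP(2023)Q(2023) = 9×120 + 3×148 + 4×150 = 1080 + 444 + 600 = 2124
link = 2216/2124 = 1.043315
Chained index = 100 × 1.167551 × 1.056962 × 1.043315 = 128.7510

128.75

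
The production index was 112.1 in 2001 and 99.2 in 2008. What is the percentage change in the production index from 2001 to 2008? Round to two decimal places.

-11.51%

Change = (99.2 − 112.1) / 112.1 × 100
       = -12.9 / 112.1 × 100 = -11.5076%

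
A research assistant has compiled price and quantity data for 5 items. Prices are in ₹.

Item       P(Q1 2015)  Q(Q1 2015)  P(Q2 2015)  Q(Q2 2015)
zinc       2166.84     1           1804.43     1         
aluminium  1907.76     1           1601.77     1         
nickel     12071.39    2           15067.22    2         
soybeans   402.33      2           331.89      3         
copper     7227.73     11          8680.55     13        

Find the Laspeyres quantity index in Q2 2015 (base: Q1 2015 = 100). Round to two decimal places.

113.69

Laspeyres quantity index uses base-period prices as weights.
ΣP(Q1 2015)·Q(Q2 2015) = 2166.84×1 + 1907.76×1 + 12071.39×2 + 402.33×3 + 7227.73×13 = 2166.84 + 1907.76 + 24142.78 + 1206.99 + 93960.49 = 123384.86
ΣP(Q1 2015)·Q(Q1 2015) = 2166.84×1 + 1907.76×1 + 12071.39×2 + 402.33×2 + 7227.73×11 = 2166.84 + 1907.76 + 24142.78 + 804.66 + 79505.03 = 108527.07
Index = 123384.86 / 108527.07 × 100 = 113.6904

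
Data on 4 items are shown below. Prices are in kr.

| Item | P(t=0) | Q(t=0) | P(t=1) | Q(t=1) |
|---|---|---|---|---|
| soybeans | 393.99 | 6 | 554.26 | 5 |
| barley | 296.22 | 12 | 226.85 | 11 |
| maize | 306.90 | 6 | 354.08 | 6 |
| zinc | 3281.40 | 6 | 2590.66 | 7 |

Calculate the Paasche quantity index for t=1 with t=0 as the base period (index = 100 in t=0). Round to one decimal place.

107.6

Paasche quantity index uses current-period prices as weights.
ΣP(t=1)·Q(t=1) = 554.26×5 + 226.85×11 + 354.08×6 + 2590.66×7 = 2771.3 + 2495.35 + 2124.48 + 18134.62 = 25525.75
ΣP(t=1)·Q(t=0) = 554.26×6 + 226.85×12 + 354.08×6 + 2590.66×6 = 3325.56 + 2722.2 + 2124.48 + 15543.96 = 23716.2
Index = 25525.75 / 23716.2 × 100 = 107.6300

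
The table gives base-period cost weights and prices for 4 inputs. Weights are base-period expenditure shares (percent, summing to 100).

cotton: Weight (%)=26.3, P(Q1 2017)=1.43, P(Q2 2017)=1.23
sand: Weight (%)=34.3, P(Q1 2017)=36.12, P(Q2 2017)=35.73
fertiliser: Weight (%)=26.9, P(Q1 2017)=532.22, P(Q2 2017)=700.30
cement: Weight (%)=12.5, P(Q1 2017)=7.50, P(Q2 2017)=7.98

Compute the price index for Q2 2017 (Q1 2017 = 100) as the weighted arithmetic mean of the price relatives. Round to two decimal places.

cotton: 26.3 × (1.23/1.43) = 26.3 × 0.860140 = 22.6217
sand: 34.3 × (35.73/36.12) = 34.3 × 0.989203 = 33.9297
fertiliser: 26.9 × (700.30/532.22) = 26.9 × 1.315809 = 35.3953
cement: 12.5 × (7.98/7.50) = 12.5 × 1.064000 = 13.3000
Index = Σ wᵢ·(p₁ᵢ/p₀ᵢ) = 22.6217 + 33.9297 + 35.3953 + 13.3000 = 105.2466

105.25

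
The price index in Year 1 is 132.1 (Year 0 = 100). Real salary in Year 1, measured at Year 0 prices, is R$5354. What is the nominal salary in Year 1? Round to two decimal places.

Nominal = Real × (Index/100) = 5354 × (132.1/100)
        = 5354 × 1.321 = 7072.6340

7072.63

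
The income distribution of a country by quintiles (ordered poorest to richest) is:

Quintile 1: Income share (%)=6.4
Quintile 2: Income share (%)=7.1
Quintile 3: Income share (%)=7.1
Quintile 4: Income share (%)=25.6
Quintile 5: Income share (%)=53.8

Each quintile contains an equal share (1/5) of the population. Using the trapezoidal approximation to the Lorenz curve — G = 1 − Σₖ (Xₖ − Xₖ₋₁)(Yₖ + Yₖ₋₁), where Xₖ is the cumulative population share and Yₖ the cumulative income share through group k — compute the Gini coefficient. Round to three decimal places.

Cumulative income shares Yₖ: 0.0640, 0.1350, 0.2060, 0.4620, 1.0000
Σ (Xₖ−Xₖ₋₁)(Yₖ+Yₖ₋₁) = (1/5)(0.0640+0.0000) + (1/5)(0.1350+0.0640) + (1/5)(0.2060+0.1350) + (1/5)(0.4620+0.2060) + (1/5)(1.0000+0.4620)
  = 0.0128 + 0.0398 + 0.0682 + 0.1336 + 0.2924 = 0.5468
G = 1 − 0.5468 = 0.4532

0.453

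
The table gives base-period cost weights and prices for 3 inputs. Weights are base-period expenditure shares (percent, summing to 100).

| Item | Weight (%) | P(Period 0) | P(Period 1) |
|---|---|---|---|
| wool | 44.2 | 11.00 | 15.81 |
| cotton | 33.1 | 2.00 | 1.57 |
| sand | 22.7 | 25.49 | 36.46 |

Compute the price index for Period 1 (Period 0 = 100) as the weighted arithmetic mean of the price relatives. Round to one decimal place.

122.0

wool: 44.2 × (15.81/11.00) = 44.2 × 1.437273 = 63.5275
cotton: 33.1 × (1.57/2.00) = 33.1 × 0.785000 = 25.9835
sand: 22.7 × (36.46/25.49) = 22.7 × 1.430365 = 32.4693
Index = Σ wᵢ·(p₁ᵢ/p₀ᵢ) = 63.5275 + 25.9835 + 32.4693 = 121.9802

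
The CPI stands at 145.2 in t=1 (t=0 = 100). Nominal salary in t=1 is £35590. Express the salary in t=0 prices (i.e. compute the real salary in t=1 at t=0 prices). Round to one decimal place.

Real = Nominal ÷ (Index/100) = 35590 ÷ (145.2/100)
     = 35590 ÷ 1.452 = 24511.0193

24511.0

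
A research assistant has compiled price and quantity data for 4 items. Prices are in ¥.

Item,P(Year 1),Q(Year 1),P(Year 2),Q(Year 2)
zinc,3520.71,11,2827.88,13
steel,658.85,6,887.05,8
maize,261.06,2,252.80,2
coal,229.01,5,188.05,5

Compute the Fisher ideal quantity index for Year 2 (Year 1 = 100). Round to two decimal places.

Laspeyres component (base-period weights):
ΣP(Year 1)Q(Year 2) = 3520.71×13 + 658.85×8 + 261.06×2 + 229.01×5 = 45769.23 + 5270.8 + 522.12 + 1145.05 = 52707.2
ΣP(Year 1)Q(Year 1) = 3520.71×11 + 658.85×6 + 261.06×2 + 229.01×5 = 38727.81 + 3953.1 + 522.12 + 1145.05 = 44348.08
L = 52707.2 / 44348.08 × 100 = 118.8489
Paasche component (current-period weights):
ΣP(Year 2)Q(Year 2) = 2827.88×13 + 887.05×8 + 252.80×2 + 188.05×5 = 36762.44 + 7096.4 + 505.6 + 940.25 = 45304.69
ΣP(Year 2)Q(Year 1) = 2827.88×11 + 887.05×6 + 252.80×2 + 188.05×5 = 31106.68 + 5322.3 + 505.6 + 940.25 = 37874.83
P = 45304.69 / 37874.83 × 100 = 119.6169
Fisher = √(L × P) = √(118.8489 × 119.6169) = 119.2323

119.23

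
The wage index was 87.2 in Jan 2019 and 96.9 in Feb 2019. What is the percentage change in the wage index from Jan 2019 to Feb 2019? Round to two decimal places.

Change = (96.9 − 87.2) / 87.2 × 100
       = 9.7 / 87.2 × 100 = 11.1239%

11.12%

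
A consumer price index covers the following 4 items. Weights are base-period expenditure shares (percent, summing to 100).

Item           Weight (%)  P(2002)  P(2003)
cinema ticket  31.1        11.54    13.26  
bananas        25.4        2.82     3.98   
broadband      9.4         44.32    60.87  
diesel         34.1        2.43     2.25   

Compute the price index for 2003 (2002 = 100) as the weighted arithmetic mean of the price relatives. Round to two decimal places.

cinema ticket: 31.1 × (13.26/11.54) = 31.1 × 1.149047 = 35.7354
bananas: 25.4 × (3.98/2.82) = 25.4 × 1.411348 = 35.8482
broadband: 9.4 × (60.87/44.32) = 9.4 × 1.373421 = 12.9102
diesel: 34.1 × (2.25/2.43) = 34.1 × 0.925926 = 31.5741
Index = Σ wᵢ·(p₁ᵢ/p₀ᵢ) = 35.7354 + 35.8482 + 12.9102 + 31.5741 = 116.0678

116.07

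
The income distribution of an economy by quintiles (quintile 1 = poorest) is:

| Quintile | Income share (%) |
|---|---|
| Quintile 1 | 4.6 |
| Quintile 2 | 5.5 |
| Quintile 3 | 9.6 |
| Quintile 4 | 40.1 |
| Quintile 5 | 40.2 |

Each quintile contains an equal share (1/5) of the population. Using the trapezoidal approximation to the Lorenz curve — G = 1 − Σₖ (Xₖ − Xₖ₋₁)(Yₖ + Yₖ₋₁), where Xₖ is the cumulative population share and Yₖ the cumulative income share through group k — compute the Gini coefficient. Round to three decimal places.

Cumulative income shares Yₖ: 0.0460, 0.1010, 0.1970, 0.5980, 1.0000
Σ (Xₖ−Xₖ₋₁)(Yₖ+Yₖ₋₁) = (1/5)(0.0460+0.0000) + (1/5)(0.1010+0.0460) + (1/5)(0.1970+0.1010) + (1/5)(0.5980+0.1970) + (1/5)(1.0000+0.5980)
  = 0.0092 + 0.0294 + 0.0596 + 0.1590 + 0.3196 = 0.5768
G = 1 − 0.5768 = 0.4232

0.423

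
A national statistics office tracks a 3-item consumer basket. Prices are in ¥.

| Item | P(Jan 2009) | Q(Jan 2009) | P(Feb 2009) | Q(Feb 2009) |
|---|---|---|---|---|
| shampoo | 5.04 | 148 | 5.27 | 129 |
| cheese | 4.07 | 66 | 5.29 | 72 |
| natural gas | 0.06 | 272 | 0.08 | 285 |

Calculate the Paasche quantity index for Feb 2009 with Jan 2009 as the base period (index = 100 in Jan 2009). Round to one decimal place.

Paasche quantity index uses current-period prices as weights.
ΣP(Feb 2009)·Q(Feb 2009) = 5.27×129 + 5.29×72 + 0.08×285 = 679.83 + 380.88 + 22.8 = 1083.51
ΣP(Feb 2009)·Q(Jan 2009) = 5.27×148 + 5.29×66 + 0.08×272 = 779.96 + 349.14 + 21.76 = 1150.86
Index = 1083.51 / 1150.86 × 100 = 94.1479

94.1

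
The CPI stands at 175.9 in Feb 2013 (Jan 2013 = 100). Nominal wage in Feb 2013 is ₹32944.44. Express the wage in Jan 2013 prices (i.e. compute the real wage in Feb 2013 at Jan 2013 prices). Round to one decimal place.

18729.1

Real = Nominal ÷ (Index/100) = 32944.44 ÷ (175.9/100)
     = 32944.44 ÷ 1.759 = 18729.0733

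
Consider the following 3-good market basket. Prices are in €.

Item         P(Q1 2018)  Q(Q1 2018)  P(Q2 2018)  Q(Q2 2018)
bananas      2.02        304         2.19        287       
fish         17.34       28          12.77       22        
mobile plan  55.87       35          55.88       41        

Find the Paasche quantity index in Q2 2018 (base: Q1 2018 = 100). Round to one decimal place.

Paasche quantity index uses current-period prices as weights.
ΣP(Q2 2018)·Q(Q2 2018) = 2.19×287 + 12.77×22 + 55.88×41 = 628.53 + 280.94 + 2291.08 = 3200.55
ΣP(Q2 2018)·Q(Q1 2018) = 2.19×304 + 12.77×28 + 55.88×35 = 665.76 + 357.56 + 1955.8 = 2979.12
Index = 3200.55 / 2979.12 × 100 = 107.4327

107.4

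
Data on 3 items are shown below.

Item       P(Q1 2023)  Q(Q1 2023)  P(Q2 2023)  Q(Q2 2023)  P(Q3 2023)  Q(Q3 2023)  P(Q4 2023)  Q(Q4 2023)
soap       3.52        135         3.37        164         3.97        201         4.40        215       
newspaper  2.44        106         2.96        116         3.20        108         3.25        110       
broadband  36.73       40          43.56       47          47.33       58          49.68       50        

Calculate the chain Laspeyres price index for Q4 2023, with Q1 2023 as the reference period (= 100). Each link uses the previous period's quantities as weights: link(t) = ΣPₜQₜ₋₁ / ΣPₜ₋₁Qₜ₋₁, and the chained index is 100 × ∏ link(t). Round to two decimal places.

Link Q1 2023→Q2 2023:
ΣP(Q2 2023)Q(Q1 2023) = 3.37×135 + 2.96×106 + 43.56×40 = 454.95 + 313.76 + 1742.4 = 2511.11
ΣP(Q1 2023)Q(Q1 2023) = 3.52×135 + 2.44×106 + 36.73×40 = 475.2 + 258.64 + 1469.2 = 2203.04
link = 2511.11/2203.04 = 1.139839
Link Q2 2023→Q3 2023:
ΣP(Q3 2023)Q(Q2 2023) = 3.97×164 + 3.20×116 + 47.33×47 = 651.08 + 371.2 + 2224.51 = 3246.79
ΣP(Q2 2023)Q(Q2 2023) = 3.37×164 + 2.96×116 + 43.56×47 = 552.68 + 343.36 + 2047.32 = 2943.36
link = 3246.79/2943.36 = 1.103090
Link Q3 2023→Q4 2023:
ΣP(Q4 2023)Q(Q3 2023) = 4.40×201 + 3.25×108 + 49.68×58 = 884.4 + 351 + 2881.44 = 4116.84
ΣP(Q3 2023)Q(Q3 2023) = 3.97×201 + 3.20×108 + 47.33×58 = 797.97 + 345.6 + 2745.14 = 3888.71
link = 4116.84/3888.71 = 1.058665
Chained index = 100 × 1.139839 × 1.103090 × 1.058665 = 133.1106

133.11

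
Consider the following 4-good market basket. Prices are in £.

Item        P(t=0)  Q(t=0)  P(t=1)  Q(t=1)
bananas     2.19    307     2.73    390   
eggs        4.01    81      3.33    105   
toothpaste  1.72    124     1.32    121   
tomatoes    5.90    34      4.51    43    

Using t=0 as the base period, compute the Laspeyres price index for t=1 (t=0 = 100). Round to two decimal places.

Laspeyres price index uses base-period quantities as weights.
ΣP(t=1)·Q(t=0) = 2.73×307 + 3.33×81 + 1.32×124 + 4.51×34 = 838.11 + 269.73 + 163.68 + 153.34 = 1424.86
ΣP(t=0)·Q(t=0) = 2.19×307 + 4.01×81 + 1.72×124 + 5.90×34 = 672.33 + 324.81 + 213.28 + 200.6 = 1411.02
Index = 1424.86 / 1411.02 × 100 = 100.9809

100.98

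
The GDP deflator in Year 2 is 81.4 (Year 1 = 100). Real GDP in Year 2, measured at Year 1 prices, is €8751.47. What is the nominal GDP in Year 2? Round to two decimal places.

7123.70

Nominal = Real × (Index/100) = 8751.47 × (81.4/100)
        = 8751.47 × 0.814 = 7123.6966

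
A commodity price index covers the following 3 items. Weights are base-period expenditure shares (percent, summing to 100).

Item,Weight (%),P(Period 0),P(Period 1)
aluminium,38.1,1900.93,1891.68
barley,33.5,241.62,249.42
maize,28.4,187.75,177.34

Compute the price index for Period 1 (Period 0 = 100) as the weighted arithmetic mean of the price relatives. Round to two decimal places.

aluminium: 38.1 × (1891.68/1900.93) = 38.1 × 0.995134 = 37.9146
barley: 33.5 × (249.42/241.62) = 33.5 × 1.032282 = 34.5815
maize: 28.4 × (177.34/187.75) = 28.4 × 0.944554 = 26.8253
Index = Σ wᵢ·(p₁ᵢ/p₀ᵢ) = 37.9146 + 34.5815 + 26.8253 = 99.3214

99.32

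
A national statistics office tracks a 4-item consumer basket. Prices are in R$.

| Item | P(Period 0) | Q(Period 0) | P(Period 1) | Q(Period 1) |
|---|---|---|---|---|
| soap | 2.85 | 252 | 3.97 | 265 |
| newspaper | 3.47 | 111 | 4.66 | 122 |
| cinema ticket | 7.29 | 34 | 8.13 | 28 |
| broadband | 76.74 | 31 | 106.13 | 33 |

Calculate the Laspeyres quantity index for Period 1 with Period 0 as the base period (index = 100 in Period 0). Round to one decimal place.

105.0

Laspeyres quantity index uses base-period prices as weights.
ΣP(Period 0)·Q(Period 1) = 2.85×265 + 3.47×122 + 7.29×28 + 76.74×33 = 755.25 + 423.34 + 204.12 + 2532.42 = 3915.13
ΣP(Period 0)·Q(Period 0) = 2.85×252 + 3.47×111 + 7.29×34 + 76.74×31 = 718.2 + 385.17 + 247.86 + 2378.94 = 3730.17
Index = 3915.13 / 3730.17 × 100 = 104.9585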